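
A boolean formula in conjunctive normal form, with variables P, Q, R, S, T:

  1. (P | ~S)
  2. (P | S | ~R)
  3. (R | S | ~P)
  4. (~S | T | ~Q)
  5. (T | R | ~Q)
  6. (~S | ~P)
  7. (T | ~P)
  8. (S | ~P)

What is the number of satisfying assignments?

3

The models are:
  P=F Q=F R=F S=F T=F
  P=F Q=F R=F S=F T=T
  P=F Q=T R=F S=F T=T
Count: 3.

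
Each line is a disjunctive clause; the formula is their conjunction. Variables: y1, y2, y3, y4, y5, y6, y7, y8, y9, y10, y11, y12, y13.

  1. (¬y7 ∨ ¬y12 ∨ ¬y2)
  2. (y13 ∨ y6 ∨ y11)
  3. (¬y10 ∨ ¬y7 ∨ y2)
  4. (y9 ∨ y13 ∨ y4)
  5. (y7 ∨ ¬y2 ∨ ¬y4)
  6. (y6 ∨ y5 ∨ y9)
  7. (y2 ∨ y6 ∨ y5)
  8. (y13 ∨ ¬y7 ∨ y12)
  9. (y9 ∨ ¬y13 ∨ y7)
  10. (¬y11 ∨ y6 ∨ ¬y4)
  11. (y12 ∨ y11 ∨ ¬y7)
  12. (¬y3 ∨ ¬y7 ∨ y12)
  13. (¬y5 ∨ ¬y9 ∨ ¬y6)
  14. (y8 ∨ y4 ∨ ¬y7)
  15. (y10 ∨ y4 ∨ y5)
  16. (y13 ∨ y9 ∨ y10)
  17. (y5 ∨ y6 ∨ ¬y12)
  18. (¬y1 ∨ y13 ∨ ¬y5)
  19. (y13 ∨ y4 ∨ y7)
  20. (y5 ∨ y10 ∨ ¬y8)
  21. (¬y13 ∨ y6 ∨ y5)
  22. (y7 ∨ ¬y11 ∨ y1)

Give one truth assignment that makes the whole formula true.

y1 = 1, y2 = 1, y3 = 1, y4 = 0, y5 = 0, y6 = 1, y7 = 0, y8 = 1, y9 = 1, y10 = 1, y11 = 1, y12 = 1, y13 = 1

Branch on y1: take y1 = True.
The remaining clauses are satisfied by y2 = True, y3 = True, y4 = False, y5 = False, y6 = True, y7 = False, y8 = True, y9 = True, y10 = True, y11 = True, y12 = True, y13 = True.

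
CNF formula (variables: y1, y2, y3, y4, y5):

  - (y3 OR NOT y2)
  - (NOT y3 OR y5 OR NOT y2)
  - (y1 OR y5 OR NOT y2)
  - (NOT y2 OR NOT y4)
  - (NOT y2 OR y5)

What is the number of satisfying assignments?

Case analysis on y2 and y5:
  y2=1, y5=1: remaining (y1,y3,y4) ∈ {(0,1,0); (1,1,0)} — 2.
  y2=1, y5=0: a clause becomes empty — 0.
  y2=0, y5=1: y1, y3, y4 free → 2^3 = 8.
  y2=0, y5=0: y1, y3, y4 free → 2^3 = 8.
Total: 2 + 0 + 8 + 8 = 18.

18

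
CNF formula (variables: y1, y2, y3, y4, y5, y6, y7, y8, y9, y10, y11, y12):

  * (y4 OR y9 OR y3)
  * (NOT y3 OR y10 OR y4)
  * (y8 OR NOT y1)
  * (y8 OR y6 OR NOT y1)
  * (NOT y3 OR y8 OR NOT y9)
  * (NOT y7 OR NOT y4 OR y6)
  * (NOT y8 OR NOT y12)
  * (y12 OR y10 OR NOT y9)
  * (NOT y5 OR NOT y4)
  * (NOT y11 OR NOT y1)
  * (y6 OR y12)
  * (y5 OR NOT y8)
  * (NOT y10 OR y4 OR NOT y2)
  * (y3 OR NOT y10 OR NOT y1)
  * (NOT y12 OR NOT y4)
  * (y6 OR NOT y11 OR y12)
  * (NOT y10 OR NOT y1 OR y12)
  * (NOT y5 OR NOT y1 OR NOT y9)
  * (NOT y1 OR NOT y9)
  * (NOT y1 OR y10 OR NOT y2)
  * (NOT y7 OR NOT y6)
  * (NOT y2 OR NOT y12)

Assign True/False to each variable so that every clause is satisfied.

y1 occurs only negated in the remaining clauses — set y1 = False.
Pure literal: y7 appears only negated; assign y7 = False.
Try y2 = True.
  then y12 is forced to False.
  then y6 is forced to True.
Try y3 = True.
Set y4 = True and propagate.
  then y5 is forced to False.
  then y8 is forced to False.
  then y9 is forced to False.
y10, y11 are now unconstrained; take y10 = True, y11 = False.
Every clause has at least one true literal under this assignment.

y1=False, y2=True, y3=True, y4=True, y5=False, y6=True, y7=False, y8=False, y9=False, y10=True, y11=False, y12=False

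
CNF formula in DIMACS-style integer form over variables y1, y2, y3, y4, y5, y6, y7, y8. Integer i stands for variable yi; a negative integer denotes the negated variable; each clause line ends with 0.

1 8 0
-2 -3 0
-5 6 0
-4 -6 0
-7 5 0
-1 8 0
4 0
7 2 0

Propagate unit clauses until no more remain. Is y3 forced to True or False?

Unit clause (y4) sets y4 = True.
(!y6 || !y4) with y4 = True leaves only !y6, so y6 = False.
(y6 || !y5): since y6 = False, the clause reduces to (!y5). y5 = False.
(!y7 || y5): since y5 = False, the clause reduces to (!y7). y7 = False.
From (y7 || y2) and y7 = False: y2 = True.
(!y3 || !y2) with y2 = True leaves only !y3, so y3 = False.

False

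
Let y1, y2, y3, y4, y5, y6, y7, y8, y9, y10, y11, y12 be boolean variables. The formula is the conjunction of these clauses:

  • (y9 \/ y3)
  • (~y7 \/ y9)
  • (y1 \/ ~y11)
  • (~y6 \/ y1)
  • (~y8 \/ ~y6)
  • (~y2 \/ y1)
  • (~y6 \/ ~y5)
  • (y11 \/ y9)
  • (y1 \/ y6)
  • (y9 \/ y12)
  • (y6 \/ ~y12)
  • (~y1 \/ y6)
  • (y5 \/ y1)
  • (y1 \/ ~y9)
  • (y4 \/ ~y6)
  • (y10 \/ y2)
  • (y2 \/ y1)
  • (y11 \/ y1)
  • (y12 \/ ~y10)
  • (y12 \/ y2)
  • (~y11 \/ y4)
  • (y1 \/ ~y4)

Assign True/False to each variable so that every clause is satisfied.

y1=True, y2=True, y3=False, y4=True, y5=False, y6=True, y7=False, y8=False, y9=True, y10=False, y11=True, y12=True

Check each clause:
  1. (y9 \/ y3) — y9 is true.
  2. (~y7 \/ y9) — y9 is true.
  3. (y1 \/ ~y11) — y1 is true.
  4. (y1 \/ ~y6) — y1 is true.
  5. (~y6 \/ ~y8) — ~y8 is true.
  6. (y1 \/ ~y2) — y1 is true.
  7. (~y5 \/ ~y6) — ~y5 is true.
  8. (y9 \/ y11) — y9 is true.
  9. (y6 \/ y1) — y1 is true.
  10. (y9 \/ y12) — y9 is true.
  11. (y6 \/ ~y12) — y6 is true.
  12. (y6 \/ ~y1) — y6 is true.
  13. (y5 \/ y1) — y1 is true.
  14. (y1 \/ ~y9) — y1 is true.
  15. (y4 \/ ~y6) — y4 is true.
  16. (y10 \/ y2) — y2 is true.
  17. (y1 \/ y2) — y1 is true.
  18. (y11 \/ y1) — y1 is true.
  19. (y12 \/ ~y10) — y12 is true.
  20. (y12 \/ y2) — y2 is true.
  21. (y4 \/ ~y11) — y4 is true.
  22. (~y4 \/ y1) — y1 is true.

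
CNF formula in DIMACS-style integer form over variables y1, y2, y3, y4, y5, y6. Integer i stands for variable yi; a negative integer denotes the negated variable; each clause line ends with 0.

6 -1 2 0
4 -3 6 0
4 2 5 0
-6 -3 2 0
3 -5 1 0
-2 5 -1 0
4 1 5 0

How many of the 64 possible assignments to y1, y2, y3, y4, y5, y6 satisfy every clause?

21

Split on y1, then y2.
  y1=T, y2=T: 7 of the 16 assignments to (y3,y4,y5,y6) work.
  y1=T, y2=F: remaining (y3,y4,y5,y6) ∈ {(F,F,T,T); (F,T,F,T); (F,T,T,T)} — 3.
  y1=F, y2=T: 7 of the 16 assignments to (y3,y4,y5,y6) work.
  y1=F, y2=F: remaining (y3,y4,y5,y6) ∈ {(F,T,F,F); (F,T,F,T); (T,T,F,F); (T,T,T,F)} — 4.
Total: 7 + 3 + 7 + 4 = 21.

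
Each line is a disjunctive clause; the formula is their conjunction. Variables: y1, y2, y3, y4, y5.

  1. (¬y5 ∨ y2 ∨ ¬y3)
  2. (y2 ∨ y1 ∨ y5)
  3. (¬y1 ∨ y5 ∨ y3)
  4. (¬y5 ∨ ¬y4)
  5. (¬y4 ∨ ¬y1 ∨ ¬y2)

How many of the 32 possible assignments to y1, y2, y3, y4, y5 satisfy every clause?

Split on y5, then y1.
  y5=1, y1=1: remaining (y2,y3,y4) ∈ {(0,0,0); (1,0,0); (1,1,0)} — 3.
  y5=1, y1=0: remaining (y2,y3,y4) ∈ {(0,0,0); (1,0,0); (1,1,0)} — 3.
  y5=0, y1=1: remaining (y2,y3,y4) ∈ {(0,1,0); (0,1,1); (1,1,0)} — 3.
  y5=0, y1=0: remaining (y2,y3,y4) ∈ {(1,0,0); (1,0,1); (1,1,0); (1,1,1)} — 4.
Total: 3 + 3 + 3 + 4 = 13.

13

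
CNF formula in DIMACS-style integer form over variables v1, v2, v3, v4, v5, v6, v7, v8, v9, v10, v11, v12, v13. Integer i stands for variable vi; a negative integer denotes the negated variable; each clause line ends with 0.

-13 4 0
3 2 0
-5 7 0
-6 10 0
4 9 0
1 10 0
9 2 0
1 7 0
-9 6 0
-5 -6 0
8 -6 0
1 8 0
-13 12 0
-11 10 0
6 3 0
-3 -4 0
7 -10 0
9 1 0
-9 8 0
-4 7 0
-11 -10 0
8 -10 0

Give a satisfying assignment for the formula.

v1=1, v2=1, v3=1, v4=0, v5=0, v6=1, v7=1, v8=1, v9=1, v10=1, v11=0, v12=0, v13=0

Pure literal: v1 appears only positively; assign v1 = True.
Pure literal: v2 appears only positively; assign v2 = True.
Set v3 = True and propagate.
  then v4 is forced to False.
  then v13 is forced to False.
  then v9 is forced to True.
  then v6 is forced to True.
  then v10 is forced to True.
  then v5 is forced to False.
  then v8 is forced to True.
  then v7 is forced to True.
  then v11 is forced to False.
v12 is now unconstrained; take v12 = False.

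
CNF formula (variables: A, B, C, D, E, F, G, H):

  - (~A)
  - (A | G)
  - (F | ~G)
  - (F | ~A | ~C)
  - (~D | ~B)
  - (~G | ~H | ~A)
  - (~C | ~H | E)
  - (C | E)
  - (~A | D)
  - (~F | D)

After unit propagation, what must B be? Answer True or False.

False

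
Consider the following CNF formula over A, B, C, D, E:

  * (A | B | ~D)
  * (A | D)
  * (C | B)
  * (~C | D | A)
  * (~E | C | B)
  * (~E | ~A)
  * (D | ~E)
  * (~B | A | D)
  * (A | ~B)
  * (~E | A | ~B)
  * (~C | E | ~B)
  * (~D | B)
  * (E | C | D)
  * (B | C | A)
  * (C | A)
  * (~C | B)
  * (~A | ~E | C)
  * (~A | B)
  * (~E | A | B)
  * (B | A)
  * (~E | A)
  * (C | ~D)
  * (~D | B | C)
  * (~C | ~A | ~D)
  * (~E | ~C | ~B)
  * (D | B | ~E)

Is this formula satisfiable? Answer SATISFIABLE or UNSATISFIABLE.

UNSATISFIABLE

B = True:
  propagation gives A=True, E=False, C=False, D=True; an empty clause results — contradiction.
B = False:
  propagation gives C=True; an empty clause results — contradiction.
Every branch closes, so no satisfying assignment exists.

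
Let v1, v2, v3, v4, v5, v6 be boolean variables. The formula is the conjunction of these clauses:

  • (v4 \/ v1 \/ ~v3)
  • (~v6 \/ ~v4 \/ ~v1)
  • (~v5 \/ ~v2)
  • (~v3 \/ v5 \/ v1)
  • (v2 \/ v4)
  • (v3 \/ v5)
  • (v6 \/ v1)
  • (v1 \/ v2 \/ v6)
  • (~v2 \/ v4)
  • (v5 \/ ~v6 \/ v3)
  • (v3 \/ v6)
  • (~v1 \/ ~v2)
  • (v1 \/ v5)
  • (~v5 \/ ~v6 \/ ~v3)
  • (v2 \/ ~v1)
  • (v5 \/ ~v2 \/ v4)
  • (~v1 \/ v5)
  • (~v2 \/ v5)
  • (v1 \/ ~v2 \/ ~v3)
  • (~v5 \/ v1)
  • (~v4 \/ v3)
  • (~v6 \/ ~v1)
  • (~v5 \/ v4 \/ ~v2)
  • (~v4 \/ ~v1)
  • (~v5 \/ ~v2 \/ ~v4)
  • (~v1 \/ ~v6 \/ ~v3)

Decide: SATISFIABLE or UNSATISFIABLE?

UNSATISFIABLE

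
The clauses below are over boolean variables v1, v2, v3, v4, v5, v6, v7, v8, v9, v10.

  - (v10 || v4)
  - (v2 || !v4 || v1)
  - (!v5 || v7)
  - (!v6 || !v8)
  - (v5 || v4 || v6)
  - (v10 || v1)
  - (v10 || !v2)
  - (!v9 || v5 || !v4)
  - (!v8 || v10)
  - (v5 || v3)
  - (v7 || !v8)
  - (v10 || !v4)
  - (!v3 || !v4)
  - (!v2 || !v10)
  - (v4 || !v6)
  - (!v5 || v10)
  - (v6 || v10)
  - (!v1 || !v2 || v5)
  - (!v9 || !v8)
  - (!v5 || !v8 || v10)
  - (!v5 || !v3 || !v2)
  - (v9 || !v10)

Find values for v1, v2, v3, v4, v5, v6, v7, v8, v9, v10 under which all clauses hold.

Pure literal: v7 appears only positively; assign v7 = True.
Pure literal: v8 appears only negated; assign v8 = False.
Set v1 = False and propagate.
  then v10 is forced to True.
  then v2 is forced to False.
  then v4 is forced to False.
  then v6 is forced to False.
  then v5 is forced to True.
  then v9 is forced to True.
v3 is now unconstrained; take v3 = True.

v1 = F, v2 = F, v3 = T, v4 = F, v5 = T, v6 = F, v7 = T, v8 = F, v9 = T, v10 = T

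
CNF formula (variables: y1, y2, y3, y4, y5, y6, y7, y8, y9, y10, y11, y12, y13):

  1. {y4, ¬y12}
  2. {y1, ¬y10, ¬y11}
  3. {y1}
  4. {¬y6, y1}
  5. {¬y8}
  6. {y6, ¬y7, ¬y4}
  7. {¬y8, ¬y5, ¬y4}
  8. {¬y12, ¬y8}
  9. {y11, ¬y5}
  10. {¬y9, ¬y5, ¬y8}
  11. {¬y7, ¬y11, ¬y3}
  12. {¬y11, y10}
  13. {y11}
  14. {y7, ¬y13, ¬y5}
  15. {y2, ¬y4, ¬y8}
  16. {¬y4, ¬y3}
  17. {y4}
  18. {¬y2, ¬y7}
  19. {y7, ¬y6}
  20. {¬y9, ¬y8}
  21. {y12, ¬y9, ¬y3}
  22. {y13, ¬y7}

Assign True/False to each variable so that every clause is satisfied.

y1=1, y2=1, y3=0, y4=1, y5=1, y6=0, y7=0, y8=0, y9=0, y10=1, y11=1, y12=1, y13=0

The clause (y1) is unit: y1 must be True.
(¬y8) is a unit clause, so y8 = False.
Unit propagation: (y11) forces y11 = True.
Unit propagation: (y10) forces y10 = True.
(y4) is a unit clause, so y4 = True.
(¬y3) is a unit clause, so y3 = False.
Branch on y2: take y2 = True.
  then y7 is forced to False.
  then y6 is forced to False.
Set y5 = True and propagate.
  then y13 is forced to False.
y9, y12 are now unconstrained; take y9 = False, y12 = True.
Every clause has at least one true literal under this assignment.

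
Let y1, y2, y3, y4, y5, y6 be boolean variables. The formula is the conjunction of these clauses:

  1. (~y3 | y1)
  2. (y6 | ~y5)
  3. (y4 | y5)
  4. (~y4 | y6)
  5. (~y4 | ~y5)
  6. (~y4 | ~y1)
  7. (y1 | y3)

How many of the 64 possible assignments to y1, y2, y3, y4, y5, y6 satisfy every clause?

4

Satisfying assignments:
  y1=1 y2=0 y3=0 y4=0 y5=1 y6=1
  y1=1 y2=0 y3=1 y4=0 y5=1 y6=1
  y1=1 y2=1 y3=0 y4=0 y5=1 y6=1
  y1=1 y2=1 y3=1 y4=0 y5=1 y6=1
That's 4 in total.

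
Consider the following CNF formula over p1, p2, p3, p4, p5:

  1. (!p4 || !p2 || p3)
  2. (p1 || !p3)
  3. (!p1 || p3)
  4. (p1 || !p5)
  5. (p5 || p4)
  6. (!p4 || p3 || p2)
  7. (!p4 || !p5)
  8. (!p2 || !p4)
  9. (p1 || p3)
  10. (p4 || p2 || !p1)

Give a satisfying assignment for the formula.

p1=True, p2=False, p3=True, p4=True, p5=False

Check each clause:
  1. (p3 || !p2 || !p4) — p3 is true.
  2. (!p3 || p1) — p1 is true.
  3. (!p1 || p3) — p3 is true.
  4. (!p5 || p1) — p1 is true.
  5. (p5 || p4) — p4 is true.
  6. (p2 || p3 || !p4) — p3 is true.
  7. (!p4 || !p5) — !p5 is true.
  8. (!p2 || !p4) — !p2 is true.
  9. (p3 || p1) — p1 is true.
  10. (!p1 || p2 || p4) — p4 is true.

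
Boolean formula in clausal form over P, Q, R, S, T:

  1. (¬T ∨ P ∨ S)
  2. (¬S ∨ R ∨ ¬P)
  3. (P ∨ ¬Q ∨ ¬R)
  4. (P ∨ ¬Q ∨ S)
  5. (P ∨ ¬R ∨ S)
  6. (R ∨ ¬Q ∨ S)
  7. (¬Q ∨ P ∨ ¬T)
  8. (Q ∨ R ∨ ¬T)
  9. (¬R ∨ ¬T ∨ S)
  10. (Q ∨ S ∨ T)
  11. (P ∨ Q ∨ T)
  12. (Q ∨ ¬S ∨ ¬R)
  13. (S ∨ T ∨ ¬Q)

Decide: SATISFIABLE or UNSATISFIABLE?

Try P = False.
Set Q = True and propagate.
  then R is forced to False.
  then S is forced to True.
  then T is forced to False.
So P=F, Q=T, R=F, S=T, T=F is a satisfying assignment.

SATISFIABLE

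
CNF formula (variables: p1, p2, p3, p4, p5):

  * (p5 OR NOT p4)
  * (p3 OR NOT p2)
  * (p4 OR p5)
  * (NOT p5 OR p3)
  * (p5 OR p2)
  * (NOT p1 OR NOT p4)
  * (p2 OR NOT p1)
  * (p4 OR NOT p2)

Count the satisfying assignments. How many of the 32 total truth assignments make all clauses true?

3

Satisfying assignments:
  p1=0 p2=0 p3=1 p4=0 p5=1
  p1=0 p2=0 p3=1 p4=1 p5=1
  p1=0 p2=1 p3=1 p4=1 p5=1
Count: 3.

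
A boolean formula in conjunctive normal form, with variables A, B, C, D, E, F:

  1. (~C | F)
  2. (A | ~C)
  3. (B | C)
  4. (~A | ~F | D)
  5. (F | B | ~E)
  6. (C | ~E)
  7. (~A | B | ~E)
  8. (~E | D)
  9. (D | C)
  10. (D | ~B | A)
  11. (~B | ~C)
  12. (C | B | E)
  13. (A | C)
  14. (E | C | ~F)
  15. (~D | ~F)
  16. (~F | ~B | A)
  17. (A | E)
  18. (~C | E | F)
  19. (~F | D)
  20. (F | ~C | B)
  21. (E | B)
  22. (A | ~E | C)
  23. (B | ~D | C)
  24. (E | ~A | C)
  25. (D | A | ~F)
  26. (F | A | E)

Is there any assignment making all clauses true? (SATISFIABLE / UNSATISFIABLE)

C = True:
  propagation gives F=True, A=True, D=True; an empty clause results — contradiction.
C = False:
  propagation gives B=True, E=False, D=True, A=True; an empty clause results — contradiction.
Every branch closes, so no satisfying assignment exists.

UNSATISFIABLE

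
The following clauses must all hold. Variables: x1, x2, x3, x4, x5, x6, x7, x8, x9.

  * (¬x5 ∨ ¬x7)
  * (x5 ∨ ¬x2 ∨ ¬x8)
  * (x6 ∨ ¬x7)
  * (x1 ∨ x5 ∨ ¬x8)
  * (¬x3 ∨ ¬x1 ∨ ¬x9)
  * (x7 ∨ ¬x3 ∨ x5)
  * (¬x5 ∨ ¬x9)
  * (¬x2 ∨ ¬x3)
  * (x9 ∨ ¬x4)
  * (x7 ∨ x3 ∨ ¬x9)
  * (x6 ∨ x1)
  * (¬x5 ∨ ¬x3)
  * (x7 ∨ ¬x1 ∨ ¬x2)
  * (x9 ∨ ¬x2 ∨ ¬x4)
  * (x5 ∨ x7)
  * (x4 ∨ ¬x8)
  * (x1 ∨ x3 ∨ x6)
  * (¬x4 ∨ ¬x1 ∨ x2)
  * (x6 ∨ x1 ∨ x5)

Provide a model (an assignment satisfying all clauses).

x1=F, x2=F, x3=F, x4=F, x5=F, x6=T, x7=T, x8=F, x9=F

Pure literal: x6 appears only positively; assign x6 = True.
Pure literal: x8 appears only negated; assign x8 = False.
Set x1 = False and propagate.
Set x2 = False and propagate.
The remaining clauses are satisfied by x3 = False, x4 = False, x5 = False, x7 = True, x9 = False.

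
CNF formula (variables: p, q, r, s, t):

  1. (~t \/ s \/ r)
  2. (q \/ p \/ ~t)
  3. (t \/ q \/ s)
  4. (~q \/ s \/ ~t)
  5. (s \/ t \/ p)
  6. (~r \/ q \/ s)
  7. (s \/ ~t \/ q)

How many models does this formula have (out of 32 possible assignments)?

Case analysis on s and t:
  s=T, t=T: r free; 3 ways for (p,q) × 2^1 = 6.
  s=T, t=F: p, q, r free → 2^3 = 8.
  s=F, t=T: a clause becomes empty — 0.
  s=F, t=F: remaining (p,q,r) ∈ {(T,T,F); (T,T,T)} — 2.
Total: 6 + 8 + 0 + 2 = 16.

16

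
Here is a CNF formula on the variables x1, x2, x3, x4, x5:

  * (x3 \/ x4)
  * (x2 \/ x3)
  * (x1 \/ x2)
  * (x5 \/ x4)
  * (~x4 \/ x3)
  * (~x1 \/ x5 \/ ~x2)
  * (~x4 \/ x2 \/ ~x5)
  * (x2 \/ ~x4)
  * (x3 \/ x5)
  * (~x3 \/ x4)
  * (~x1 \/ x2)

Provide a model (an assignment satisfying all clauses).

x1=T, x2=T, x3=T, x4=T, x5=T

Set x1 = True and propagate.
  then x2 is forced to True.
  then x5 is forced to True.
Branch on x3: take x3 = True.
  then x4 is forced to True.
Every clause has at least one true literal under this assignment.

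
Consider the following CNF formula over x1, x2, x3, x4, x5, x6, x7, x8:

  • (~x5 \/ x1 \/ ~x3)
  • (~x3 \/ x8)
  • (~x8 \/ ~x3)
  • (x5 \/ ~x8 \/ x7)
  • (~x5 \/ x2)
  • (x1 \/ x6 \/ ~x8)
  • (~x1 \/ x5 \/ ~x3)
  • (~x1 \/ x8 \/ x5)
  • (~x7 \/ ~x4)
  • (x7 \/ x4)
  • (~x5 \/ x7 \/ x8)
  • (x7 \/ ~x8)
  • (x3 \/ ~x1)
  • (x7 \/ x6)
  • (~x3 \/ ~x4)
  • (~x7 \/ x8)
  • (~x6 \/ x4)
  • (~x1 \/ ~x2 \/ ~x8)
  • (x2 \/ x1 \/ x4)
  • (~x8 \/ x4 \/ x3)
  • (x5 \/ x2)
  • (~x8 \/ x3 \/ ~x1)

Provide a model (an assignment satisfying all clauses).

x1 = F, x2 = T, x3 = F, x4 = T, x5 = F, x6 = T, x7 = F, x8 = F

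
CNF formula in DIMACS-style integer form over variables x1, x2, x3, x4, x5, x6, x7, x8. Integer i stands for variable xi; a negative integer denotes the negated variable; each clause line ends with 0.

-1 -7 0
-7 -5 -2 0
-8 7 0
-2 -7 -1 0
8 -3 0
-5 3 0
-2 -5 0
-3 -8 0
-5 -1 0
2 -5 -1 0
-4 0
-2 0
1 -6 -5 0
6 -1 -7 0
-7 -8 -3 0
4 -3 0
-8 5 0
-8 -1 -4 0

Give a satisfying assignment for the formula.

x1=False, x2=False, x3=False, x4=False, x5=False, x6=True, x7=True, x8=False

Unit propagation: (!x4) forces x4 = False.
Unit propagation: (!x2) forces x2 = False.
The clause (!x3) is unit: x3 must be False.
Unit propagation: (!x5) forces x5 = False.
The clause (!x8) is unit: x8 must be False.
x1 occurs only negated in the remaining clauses — set x1 = False.
Pure literal: x6 appears only positively; assign x6 = True.
x7 is now unconstrained; take x7 = True.
Check each clause:
  1. (!x1 || !x7) — !x1 is true.
  2. (!x5 || !x2 || !x7) — !x5 is true.
  3. (x7 || !x8) — !x8 is true.
  4. (!x1 || !x7 || !x2) — !x1 is true.
  5. (!x3 || x8) — !x3 is true.
  6. (!x5 || x3) — !x5 is true.
  7. (!x2 || !x5) — !x5 is true.
  8. (!x8 || !x3) — !x8 is true.
  9. (!x5 || !x1) — !x5 is true.
  10. (!x1 || x2 || !x5) — !x5 is true.
  11. (!x4) — !x4 is true.
  12. (!x2) — !x2 is true.
  13. (!x6 || x1 || !x5) — !x5 is true.
  14. (x6 || !x7 || !x1) — x6 is true.
  15. (!x3 || !x8 || !x7) — !x8 is true.
  16. (x4 || !x3) — !x3 is true.
  17. (!x8 || x5) — !x8 is true.
  18. (!x1 || !x8 || !x4) — !x8 is true.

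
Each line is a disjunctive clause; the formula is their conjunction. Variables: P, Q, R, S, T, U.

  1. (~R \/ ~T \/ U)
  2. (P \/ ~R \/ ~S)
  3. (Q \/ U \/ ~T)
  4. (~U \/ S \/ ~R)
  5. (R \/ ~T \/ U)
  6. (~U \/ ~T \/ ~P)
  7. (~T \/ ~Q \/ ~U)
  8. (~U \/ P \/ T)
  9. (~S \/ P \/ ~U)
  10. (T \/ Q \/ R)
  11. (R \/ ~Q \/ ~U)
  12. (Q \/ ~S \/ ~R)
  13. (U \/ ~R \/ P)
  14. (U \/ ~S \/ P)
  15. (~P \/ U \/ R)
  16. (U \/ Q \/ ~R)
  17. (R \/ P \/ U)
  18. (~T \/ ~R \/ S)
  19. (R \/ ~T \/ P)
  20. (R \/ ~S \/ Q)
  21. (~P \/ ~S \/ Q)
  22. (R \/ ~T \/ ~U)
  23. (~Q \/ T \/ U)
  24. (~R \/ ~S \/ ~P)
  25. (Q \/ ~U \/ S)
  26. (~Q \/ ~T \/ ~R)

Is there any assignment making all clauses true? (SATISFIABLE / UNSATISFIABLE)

UNSATISFIABLE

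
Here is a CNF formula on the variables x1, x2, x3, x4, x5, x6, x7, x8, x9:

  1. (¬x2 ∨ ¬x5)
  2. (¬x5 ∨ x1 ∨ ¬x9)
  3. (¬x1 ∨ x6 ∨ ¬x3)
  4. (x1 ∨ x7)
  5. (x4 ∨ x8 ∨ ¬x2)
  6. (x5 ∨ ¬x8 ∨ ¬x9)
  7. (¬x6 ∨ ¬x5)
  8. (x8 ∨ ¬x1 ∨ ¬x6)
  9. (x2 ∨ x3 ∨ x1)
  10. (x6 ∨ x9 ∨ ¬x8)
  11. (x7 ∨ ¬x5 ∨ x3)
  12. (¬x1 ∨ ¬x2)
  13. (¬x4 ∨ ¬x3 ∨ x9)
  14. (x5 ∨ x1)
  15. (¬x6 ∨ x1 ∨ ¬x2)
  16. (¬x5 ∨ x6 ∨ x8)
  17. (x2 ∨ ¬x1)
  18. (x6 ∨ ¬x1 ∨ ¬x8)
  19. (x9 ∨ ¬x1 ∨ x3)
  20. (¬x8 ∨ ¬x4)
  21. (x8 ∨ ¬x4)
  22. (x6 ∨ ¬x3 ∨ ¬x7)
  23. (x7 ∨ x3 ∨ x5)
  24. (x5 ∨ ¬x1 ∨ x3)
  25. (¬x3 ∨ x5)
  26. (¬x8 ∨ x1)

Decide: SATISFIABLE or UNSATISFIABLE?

UNSATISFIABLE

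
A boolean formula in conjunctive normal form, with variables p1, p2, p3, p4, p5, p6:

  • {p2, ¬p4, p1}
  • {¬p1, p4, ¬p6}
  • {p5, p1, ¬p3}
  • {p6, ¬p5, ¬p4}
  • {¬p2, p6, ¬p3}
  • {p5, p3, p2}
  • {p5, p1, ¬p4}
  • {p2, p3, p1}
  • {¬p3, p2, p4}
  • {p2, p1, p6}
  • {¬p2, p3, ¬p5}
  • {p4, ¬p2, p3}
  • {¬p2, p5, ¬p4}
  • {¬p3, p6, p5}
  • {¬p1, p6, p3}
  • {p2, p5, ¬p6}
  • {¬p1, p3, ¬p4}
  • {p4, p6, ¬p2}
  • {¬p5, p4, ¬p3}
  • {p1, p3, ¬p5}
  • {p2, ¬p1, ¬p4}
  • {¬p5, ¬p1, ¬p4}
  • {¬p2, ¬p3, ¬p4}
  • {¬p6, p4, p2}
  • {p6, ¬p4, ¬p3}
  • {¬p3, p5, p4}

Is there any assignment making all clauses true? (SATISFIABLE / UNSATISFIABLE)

UNSATISFIABLE

p4 = True:
  p3 = True:
    propagation gives p2=False, p1=True; an empty clause results — contradiction.
  p3 = False:
    propagation gives p1=False, p2=True, p5=True; an empty clause results — contradiction.
p4 = False:
  p3 = True:
    propagation gives p2=True, p6=True, p1=False, p5=True; an empty clause results — contradiction.
  p3 = False:
    propagation gives p2=False, p5=True, p1=True, p6=False; an empty clause results — contradiction.
Every branch closes, so no satisfying assignment exists.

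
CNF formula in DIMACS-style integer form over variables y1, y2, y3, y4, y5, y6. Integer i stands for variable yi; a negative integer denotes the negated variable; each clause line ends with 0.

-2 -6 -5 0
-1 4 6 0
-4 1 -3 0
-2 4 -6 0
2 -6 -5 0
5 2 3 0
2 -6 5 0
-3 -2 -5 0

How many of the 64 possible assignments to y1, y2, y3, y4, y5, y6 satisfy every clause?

18

Case analysis on y2 and y5:
  y2=1, y5=1: remaining (y1,y3,y4,y6) ∈ {(0,0,0,0); (0,0,1,0); (1,0,1,0)} — 3.
  y2=1, y5=0: 8 of the 16 assignments to (y1,y3,y4,y6) work.
  y2=0, y5=1: 5 of the 16 assignments to (y1,y3,y4,y6) work.
  y2=0, y5=0: remaining (y1,y3,y4,y6) ∈ {(0,1,0,0); (1,1,1,0)} — 2.
Total: 3 + 8 + 5 + 2 = 18.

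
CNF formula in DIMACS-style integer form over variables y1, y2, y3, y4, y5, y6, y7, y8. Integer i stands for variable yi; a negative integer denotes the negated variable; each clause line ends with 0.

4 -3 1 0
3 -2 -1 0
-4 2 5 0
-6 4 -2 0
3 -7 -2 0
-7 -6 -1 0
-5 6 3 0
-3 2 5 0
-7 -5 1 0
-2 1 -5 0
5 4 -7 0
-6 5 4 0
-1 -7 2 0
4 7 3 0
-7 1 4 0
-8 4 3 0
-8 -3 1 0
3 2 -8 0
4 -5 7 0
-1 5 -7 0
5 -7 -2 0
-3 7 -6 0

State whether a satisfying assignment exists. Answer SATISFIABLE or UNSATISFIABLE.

Set y1 = True and propagate.
For the remaining variables, y2 = True, y3 = True, y4 = True, y5 = True, y6 = False, y7 = False, y8 = True works.
So y1 = True  y2 = True  y3 = True  y4 = True  y5 = True  y6 = False  y7 = False  y8 = True is a satisfying assignment.

SATISFIABLE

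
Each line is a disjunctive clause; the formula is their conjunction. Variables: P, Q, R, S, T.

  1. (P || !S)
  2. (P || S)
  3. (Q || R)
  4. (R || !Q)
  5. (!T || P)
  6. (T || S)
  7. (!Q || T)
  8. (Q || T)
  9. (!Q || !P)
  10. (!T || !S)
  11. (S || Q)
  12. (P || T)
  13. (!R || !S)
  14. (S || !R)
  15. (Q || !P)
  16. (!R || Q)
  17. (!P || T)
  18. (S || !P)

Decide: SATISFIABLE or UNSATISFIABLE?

P = True:
  propagation gives Q=False; an empty clause results — contradiction.
P = False:
  propagation gives S=False; an empty clause results — contradiction.
Every branch closes, so no satisfying assignment exists.

UNSATISFIABLE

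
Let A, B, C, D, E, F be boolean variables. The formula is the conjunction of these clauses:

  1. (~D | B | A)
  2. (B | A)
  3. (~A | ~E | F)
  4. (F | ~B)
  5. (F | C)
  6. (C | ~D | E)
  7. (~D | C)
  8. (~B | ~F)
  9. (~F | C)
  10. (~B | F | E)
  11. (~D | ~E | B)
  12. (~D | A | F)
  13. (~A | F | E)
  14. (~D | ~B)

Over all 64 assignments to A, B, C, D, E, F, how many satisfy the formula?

3

Satisfying assignments:
  A=1 B=0 C=1 D=0 E=0 F=1
  A=1 B=0 C=1 D=0 E=1 F=1
  A=1 B=0 C=1 D=1 E=0 F=1
That's 3 in total.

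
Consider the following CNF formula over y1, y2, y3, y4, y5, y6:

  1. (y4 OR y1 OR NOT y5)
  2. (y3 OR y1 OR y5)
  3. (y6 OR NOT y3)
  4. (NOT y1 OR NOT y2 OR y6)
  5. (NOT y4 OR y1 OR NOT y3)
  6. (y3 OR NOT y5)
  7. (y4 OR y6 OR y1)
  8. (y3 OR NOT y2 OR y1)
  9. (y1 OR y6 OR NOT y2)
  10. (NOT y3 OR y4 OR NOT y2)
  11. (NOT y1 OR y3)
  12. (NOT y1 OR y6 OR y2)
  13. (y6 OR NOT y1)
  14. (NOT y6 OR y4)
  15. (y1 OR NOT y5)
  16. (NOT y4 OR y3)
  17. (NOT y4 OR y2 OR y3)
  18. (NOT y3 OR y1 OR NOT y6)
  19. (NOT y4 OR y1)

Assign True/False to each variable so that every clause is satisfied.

y1 = T, y2 = T, y3 = T, y4 = T, y5 = T, y6 = T

Try y1 = True.
  then y3 is forced to True.
  then y6 is forced to True.
  then y4 is forced to True.
y2, y5 are now unconstrained; take y2 = True, y5 = True.
Every clause has at least one true literal under this assignment.
Check each clause:
  1. (y1 OR y4 OR NOT y5) — y1 is true.
  2. (y3 OR y1 OR y5) — y1 is true.
  3. (y6 OR NOT y3) — y6 is true.
  4. (NOT y2 OR y6 OR NOT y1) — y6 is true.
  5. (NOT y3 OR NOT y4 OR y1) — y1 is true.
  6. (y3 OR NOT y5) — y3 is true.
  7. (y1 OR y6 OR y4) — y1 is true.
  8. (NOT y2 OR y1 OR y3) — y1 is true.
  9. (y1 OR y6 OR NOT y2) — y1 is true.
  10. (y4 OR NOT y2 OR NOT y3) — y4 is true.
  11. (NOT y1 OR y3) — y3 is true.
  12. (y6 OR NOT y1 OR y2) — y2 is true.
  13. (y6 OR NOT y1) — y6 is true.
  14. (y4 OR NOT y6) — y4 is true.
  15. (NOT y5 OR y1) — y1 is true.
  16. (NOT y4 OR y3) — y3 is true.
  17. (y2 OR y3 OR NOT y4) — y2 is true.
  18. (y1 OR NOT y3 OR NOT y6) — y1 is true.
  19. (y1 OR NOT y4) — y1 is true.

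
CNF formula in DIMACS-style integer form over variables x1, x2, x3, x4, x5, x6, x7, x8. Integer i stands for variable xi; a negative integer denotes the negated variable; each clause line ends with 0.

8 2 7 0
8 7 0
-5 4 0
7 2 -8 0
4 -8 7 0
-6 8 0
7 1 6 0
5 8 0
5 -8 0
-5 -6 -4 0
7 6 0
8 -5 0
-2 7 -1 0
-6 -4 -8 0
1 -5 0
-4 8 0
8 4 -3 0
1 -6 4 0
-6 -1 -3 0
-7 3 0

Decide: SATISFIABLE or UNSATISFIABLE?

Set x1 = True and propagate.
Branch on x2: take x2 = False.
For the remaining variables, x3 = True, x4 = True, x5 = True, x6 = False, x7 = True, x8 = True works.
So x1 = True, x2 = False, x3 = True, x4 = True, x5 = True, x6 = False, x7 = True, x8 = True is a satisfying assignment.

SATISFIABLE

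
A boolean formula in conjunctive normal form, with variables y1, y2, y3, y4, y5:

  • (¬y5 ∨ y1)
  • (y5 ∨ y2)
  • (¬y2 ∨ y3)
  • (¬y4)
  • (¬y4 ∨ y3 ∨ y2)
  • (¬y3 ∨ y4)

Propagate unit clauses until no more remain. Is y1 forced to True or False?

True

Unit clause (¬y4) sets y4 = False.
(¬y3 ∨ y4): since y4 = False, the clause reduces to (¬y3). y3 = False.
(y3 ∨ ¬y2) with y3 = False leaves only ¬y2, so y2 = False.
(y5 ∨ y2) with y2 = False leaves only y5, so y5 = True.
(y1 ∨ ¬y5) with y5 = True leaves only y1, so y1 = True.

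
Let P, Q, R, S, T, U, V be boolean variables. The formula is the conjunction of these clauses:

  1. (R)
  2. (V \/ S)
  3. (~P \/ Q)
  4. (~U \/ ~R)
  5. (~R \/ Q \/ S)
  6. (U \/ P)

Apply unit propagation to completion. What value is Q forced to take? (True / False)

Unit clause (R) sets R = True.
(~R \/ ~U): since R = True, the clause reduces to (~U). U = False.
In (P \/ U), U is now false; P must hold, so P = True.
From (~P \/ Q) and P = True: Q = True.

True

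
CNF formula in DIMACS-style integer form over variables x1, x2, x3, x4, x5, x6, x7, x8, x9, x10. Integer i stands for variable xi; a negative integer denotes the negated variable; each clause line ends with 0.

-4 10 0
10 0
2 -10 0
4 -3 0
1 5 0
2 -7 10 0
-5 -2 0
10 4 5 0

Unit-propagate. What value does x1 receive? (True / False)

(x10) is a unit clause: x10 = True.
From (x2 ∨ ¬x10) and x10 = True: x2 = True.
(¬x2 ∨ ¬x5): since x2 = True, the clause reduces to (¬x5). x5 = False.
(x1 ∨ x5) with x5 = False leaves only x1, so x1 = True.

True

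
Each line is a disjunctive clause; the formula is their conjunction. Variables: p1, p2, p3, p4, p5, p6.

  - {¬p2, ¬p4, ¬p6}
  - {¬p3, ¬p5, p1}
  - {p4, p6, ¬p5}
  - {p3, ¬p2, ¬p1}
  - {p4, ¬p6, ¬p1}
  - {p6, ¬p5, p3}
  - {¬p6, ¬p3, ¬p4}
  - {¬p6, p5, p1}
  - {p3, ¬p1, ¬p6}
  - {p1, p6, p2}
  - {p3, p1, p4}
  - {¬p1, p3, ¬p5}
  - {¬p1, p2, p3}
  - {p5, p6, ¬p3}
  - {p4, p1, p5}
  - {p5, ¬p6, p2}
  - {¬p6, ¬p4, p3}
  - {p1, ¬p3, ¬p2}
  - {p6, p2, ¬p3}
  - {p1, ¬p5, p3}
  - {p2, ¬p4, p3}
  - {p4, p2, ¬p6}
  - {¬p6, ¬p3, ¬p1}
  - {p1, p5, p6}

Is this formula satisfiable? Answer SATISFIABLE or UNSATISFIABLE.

SATISFIABLE

Set p1 = True and propagate.
Branch on p2: take p2 = True.
  then p3 is forced to True.
  then p6 is forced to False.
  then p5 is forced to True.
  then p4 is forced to True.
Every clause has at least one true literal under this assignment.
So p1=1, p2=1, p3=1, p4=1, p5=1, p6=0 is a satisfying assignment.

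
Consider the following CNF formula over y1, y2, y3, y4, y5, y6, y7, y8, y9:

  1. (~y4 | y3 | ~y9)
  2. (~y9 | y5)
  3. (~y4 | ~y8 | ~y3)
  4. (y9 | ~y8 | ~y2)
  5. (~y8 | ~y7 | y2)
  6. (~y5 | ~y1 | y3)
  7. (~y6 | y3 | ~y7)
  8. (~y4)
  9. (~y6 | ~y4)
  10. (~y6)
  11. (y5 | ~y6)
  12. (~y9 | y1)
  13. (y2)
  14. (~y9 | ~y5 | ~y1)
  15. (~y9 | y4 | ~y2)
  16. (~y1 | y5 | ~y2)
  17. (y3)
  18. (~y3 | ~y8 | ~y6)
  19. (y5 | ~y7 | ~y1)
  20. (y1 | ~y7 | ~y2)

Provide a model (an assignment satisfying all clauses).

(~y4) is a unit clause, so y4 = False.
The clause (~y6) is unit: y6 must be False.
(y2) is a unit clause, so y2 = True.
(~y9) is a unit clause, so y9 = False.
The clause (~y8) is unit: y8 must be False.
The clause (y3) is unit: y3 must be True.
Pure literal: y5 appears only positively; assign y5 = True.
Pure literal: y7 appears only negated; assign y7 = False.
y1 is now unconstrained; take y1 = True.
Every clause has at least one true literal under this assignment.

y1=True, y2=True, y3=True, y4=False, y5=True, y6=False, y7=False, y8=False, y9=False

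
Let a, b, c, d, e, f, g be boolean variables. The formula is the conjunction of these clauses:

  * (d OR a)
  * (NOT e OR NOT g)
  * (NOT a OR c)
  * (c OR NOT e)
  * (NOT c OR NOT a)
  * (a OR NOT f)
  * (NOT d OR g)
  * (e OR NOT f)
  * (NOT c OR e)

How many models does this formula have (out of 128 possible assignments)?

The models are:
  a=F b=F c=F d=T e=F f=F g=T
  a=F b=T c=F d=T e=F f=F g=T
Count: 2.

2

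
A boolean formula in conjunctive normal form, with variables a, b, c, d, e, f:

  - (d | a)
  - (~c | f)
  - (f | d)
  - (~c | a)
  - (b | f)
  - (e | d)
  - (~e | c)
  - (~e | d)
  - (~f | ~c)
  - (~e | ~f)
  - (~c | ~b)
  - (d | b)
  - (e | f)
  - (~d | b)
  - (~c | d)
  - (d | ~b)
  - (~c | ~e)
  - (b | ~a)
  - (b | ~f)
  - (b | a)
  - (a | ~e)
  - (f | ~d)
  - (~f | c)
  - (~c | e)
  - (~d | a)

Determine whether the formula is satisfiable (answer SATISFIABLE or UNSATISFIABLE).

UNSATISFIABLE

d = True:
  propagation gives b=True, c=False, e=False, f=True; an empty clause results — contradiction.
d = False:
  propagation gives a=True, f=True, e=True; an empty clause results — contradiction.
Every branch closes, so no satisfying assignment exists.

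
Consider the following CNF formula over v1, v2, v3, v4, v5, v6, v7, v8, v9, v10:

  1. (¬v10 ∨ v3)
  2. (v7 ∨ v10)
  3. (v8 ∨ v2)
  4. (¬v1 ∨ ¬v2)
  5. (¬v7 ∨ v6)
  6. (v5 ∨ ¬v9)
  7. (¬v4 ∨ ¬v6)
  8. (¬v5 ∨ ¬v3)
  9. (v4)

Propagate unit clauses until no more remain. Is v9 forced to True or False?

(v4) stands alone — v4 = True.
(¬v4 ∨ ¬v6) with v4 = True leaves only ¬v6, so v6 = False.
In (v6 ∨ ¬v7), v6 is now false; ¬v7 must hold, so v7 = False.
(v10 ∨ v7): since v7 = False, the clause reduces to (v10). v10 = True.
(v3 ∨ ¬v10): since v10 = True, the clause reduces to (v3). v3 = True.
In (¬v3 ∨ ¬v5), ¬v3 is now false; ¬v5 must hold, so v5 = False.
(¬v9 ∨ v5): since v5 = False, the clause reduces to (¬v9). v9 = False.

False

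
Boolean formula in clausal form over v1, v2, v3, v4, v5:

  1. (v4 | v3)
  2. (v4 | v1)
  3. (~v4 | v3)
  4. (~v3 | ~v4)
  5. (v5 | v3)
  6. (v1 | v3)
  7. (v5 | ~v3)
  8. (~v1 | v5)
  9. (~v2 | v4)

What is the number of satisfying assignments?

The models are:
  v1=T v2=F v3=T v4=F v5=T
That's 1 in total.

1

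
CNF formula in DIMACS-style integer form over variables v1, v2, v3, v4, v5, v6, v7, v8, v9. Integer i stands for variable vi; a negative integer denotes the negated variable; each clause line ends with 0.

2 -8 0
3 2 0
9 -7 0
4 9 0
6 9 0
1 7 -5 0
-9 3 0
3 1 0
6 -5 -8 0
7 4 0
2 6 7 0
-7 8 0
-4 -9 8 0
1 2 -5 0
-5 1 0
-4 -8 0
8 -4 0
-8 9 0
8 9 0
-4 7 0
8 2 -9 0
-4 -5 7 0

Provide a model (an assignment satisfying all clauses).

v1 occurs only positively in the remaining clauses — set v1 = True.
Pure literal: v2 appears only positively; assign v2 = True.
Try v3 = True.
Set v4 = False and propagate.
  then v9 is forced to True.
  then v7 is forced to True.
  then v8 is forced to True.
The remaining clauses are satisfied by v5 = False, v6 = True.

v1=T, v2=T, v3=T, v4=F, v5=F, v6=T, v7=T, v8=T, v9=T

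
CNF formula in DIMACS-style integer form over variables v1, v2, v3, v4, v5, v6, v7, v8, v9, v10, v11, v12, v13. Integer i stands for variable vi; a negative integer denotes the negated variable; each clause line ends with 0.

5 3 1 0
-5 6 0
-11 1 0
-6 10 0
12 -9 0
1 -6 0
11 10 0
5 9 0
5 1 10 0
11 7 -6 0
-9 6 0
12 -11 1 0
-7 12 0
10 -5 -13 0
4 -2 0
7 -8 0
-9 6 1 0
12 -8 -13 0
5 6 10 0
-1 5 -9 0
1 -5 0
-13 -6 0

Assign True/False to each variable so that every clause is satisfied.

v1=T, v2=F, v3=T, v4=F, v5=T, v6=T, v7=T, v8=T, v9=F, v10=T, v11=T, v12=T, v13=F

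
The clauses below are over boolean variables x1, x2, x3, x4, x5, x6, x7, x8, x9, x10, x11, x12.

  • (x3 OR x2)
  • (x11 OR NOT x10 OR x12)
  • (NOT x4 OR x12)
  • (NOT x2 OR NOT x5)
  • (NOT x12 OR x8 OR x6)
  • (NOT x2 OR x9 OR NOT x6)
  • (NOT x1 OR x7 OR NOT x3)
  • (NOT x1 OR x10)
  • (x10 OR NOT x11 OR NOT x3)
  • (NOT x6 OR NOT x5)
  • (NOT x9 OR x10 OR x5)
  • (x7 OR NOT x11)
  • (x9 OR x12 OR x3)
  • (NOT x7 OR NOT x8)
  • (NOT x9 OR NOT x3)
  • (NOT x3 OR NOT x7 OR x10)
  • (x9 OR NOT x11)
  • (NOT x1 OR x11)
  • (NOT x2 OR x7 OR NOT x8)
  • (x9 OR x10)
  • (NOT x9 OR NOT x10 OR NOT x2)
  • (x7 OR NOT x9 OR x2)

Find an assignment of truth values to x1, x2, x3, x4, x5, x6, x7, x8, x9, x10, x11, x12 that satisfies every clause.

x1 = 0  x2 = 0  x3 = 1  x4 = 1  x5 = 1  x6 = 0  x7 = 0  x8 = 1  x9 = 0  x10 = 1  x11 = 0  x12 = 1

Pure literal: x1 appears only negated; assign x1 = False.
Try x2 = False.
  then x3 is forced to True.
  then x9 is forced to False.
  then x11 is forced to False.
  then x10 is forced to True.
  then x12 is forced to True.
Try x5 = True.
  then x6 is forced to False.
  then x8 is forced to True.
  then x7 is forced to False.
x4 is now unconstrained; take x4 = True.
Every clause has at least one true literal under this assignment.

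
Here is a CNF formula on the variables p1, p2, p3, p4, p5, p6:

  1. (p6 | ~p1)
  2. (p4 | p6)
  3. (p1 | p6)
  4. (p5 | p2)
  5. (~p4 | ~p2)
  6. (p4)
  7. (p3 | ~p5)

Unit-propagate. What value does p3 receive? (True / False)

True

(p4) stands alone — p4 = True.
From (~p4 | ~p2) and p4 = True: p2 = False.
(p2 | p5) with p2 = False leaves only p5, so p5 = True.
In (p3 | ~p5), ~p5 is now false; p3 must hold, so p3 = True.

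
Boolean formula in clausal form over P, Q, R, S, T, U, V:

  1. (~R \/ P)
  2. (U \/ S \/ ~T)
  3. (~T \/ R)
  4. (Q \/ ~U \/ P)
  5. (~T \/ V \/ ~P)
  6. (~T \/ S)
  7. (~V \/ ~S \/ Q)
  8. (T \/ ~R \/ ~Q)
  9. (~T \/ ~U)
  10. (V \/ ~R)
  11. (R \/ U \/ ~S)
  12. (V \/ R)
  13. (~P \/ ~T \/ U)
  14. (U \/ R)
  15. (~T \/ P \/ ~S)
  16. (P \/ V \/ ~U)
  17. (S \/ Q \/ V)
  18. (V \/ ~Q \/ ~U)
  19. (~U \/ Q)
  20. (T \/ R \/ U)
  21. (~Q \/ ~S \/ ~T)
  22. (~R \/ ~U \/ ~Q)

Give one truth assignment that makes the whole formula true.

Set P = True and propagate.
Branch on Q: take Q = True.
Set R = False and propagate.
  then T is forced to False.
  then V is forced to True.
  then U is forced to True.
S is now unconstrained; take S = True.
Every clause has at least one true literal under this assignment.

P=True, Q=True, R=False, S=True, T=False, U=True, V=True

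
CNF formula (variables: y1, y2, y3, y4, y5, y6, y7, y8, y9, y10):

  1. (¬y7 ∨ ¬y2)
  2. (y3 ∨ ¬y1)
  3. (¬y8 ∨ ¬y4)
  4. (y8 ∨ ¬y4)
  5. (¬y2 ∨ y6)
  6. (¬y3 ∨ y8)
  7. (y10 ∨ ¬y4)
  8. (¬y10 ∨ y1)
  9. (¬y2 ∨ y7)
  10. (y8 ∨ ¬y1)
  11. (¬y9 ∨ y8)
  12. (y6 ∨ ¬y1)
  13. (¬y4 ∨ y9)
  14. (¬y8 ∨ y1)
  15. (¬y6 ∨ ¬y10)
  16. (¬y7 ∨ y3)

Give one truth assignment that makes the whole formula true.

y1 = 1  y2 = 0  y3 = 1  y4 = 0  y5 = 1  y6 = 1  y7 = 1  y8 = 1  y9 = 0  y10 = 0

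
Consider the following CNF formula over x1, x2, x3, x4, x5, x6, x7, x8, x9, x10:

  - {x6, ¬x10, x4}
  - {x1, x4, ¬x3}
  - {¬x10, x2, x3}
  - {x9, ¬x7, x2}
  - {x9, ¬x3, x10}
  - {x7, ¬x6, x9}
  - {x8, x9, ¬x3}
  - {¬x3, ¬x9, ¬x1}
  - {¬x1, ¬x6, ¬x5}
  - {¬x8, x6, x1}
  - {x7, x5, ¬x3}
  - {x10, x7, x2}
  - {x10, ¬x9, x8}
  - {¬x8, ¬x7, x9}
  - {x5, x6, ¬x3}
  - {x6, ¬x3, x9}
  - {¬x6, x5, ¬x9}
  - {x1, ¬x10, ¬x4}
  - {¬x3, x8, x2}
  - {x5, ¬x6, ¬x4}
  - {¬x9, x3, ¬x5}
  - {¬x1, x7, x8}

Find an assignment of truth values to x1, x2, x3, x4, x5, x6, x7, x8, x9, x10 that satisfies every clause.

x1=True, x2=True, x3=False, x4=False, x5=False, x6=True, x7=True, x8=False, x9=False, x10=True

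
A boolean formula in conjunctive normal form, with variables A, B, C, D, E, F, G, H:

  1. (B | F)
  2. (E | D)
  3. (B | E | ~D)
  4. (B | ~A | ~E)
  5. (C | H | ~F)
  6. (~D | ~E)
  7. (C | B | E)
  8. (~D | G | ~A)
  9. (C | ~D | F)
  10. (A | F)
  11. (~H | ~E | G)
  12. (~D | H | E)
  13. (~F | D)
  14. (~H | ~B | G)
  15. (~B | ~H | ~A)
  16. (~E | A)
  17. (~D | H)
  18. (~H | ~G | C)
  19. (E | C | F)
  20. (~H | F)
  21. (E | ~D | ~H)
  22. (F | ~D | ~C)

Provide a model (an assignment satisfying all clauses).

Branch on A: take A = True.
Set B = True and propagate.
  then H is forced to False.
  then D is forced to False.
  then E is forced to True.
  then F is forced to False.
C, G are now unconstrained; take C = False, G = True.
Check each clause:
  1. (B | F) — B is true.
  2. (D | E) — E is true.
  3. (~D | E | B) — B is true.
  4. (B | ~A | ~E) — B is true.
  5. (H | ~F | C) — ~F is true.
  6. (~D | ~E) — ~D is true.
  7. (E | B | C) — B is true.
  8. (~A | ~D | G) — ~D is true.
  9. (F | C | ~D) — ~D is true.
  10. (A | F) — A is true.
  11. (~E | ~H | G) — ~H is true.
  12. (~D | E | H) — ~D is true.
  13. (~F | D) — ~F is true.
  14. (G | ~B | ~H) — ~H is true.
  15. (~A | ~H | ~B) — ~H is true.
  16. (A | ~E) — A is true.
  17. (~D | H) — ~D is true.
  18. (~H | ~G | C) — ~H is true.
  19. (E | F | C) — E is true.
  20. (~H | F) — ~H is true.
  21. (~D | ~H | E) — ~H is true.
  22. (~C | ~D | F) — ~D is true.

A=T, B=T, C=F, D=F, E=T, F=F, G=T, H=F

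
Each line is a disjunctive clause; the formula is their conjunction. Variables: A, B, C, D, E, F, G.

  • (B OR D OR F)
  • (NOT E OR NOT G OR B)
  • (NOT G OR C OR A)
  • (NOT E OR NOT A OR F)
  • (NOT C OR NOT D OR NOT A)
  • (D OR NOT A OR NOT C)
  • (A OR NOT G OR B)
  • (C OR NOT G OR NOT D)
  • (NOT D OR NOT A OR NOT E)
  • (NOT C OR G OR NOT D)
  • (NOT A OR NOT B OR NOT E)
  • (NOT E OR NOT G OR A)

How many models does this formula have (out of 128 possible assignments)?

Case analysis on A and D:
  A=1, D=1: remaining (B,C,E,F,G) ∈ {(0,0,0,0,0); (0,0,0,1,0); (1,0,0,0,0); (1,0,0,1,0)} — 4.
  A=1, D=0: 7 of the 32 assignments to (B,C,E,F,G) work.
  A=0, D=1: F free; 5 ways for (B,C,E,G) × 2^1 = 10.
  A=0, D=0: 14 of the 32 assignments to (B,C,E,F,G) work.
Total: 4 + 7 + 10 + 14 = 35.

35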